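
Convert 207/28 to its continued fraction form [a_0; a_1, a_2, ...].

Run the Euclidean algorithm on 207 and 28; the successive quotients are the partial quotients a_0, a_1, ... (each step inverts the fractional part left over by the previous one):
  207 = 7*28 + 11, so a_0 = 7.
  28 = 2*11 + 6, so a_1 = 2.
  11 = 1*6 + 5, so a_2 = 1.
  6 = 1*5 + 1, so a_3 = 1.
  5 = 5*1 + 0, so a_4 = 5.
The remainder reaches 0 after 5 divisions, so the expansion has 5 partial quotients, read off in order.

[7; 2, 1, 1, 5]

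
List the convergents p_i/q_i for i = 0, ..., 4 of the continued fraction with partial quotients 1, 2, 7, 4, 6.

1/1, 3/2, 22/15, 91/62, 568/387

Using the convergent recurrence p_i = a_i*p_{i-1} + p_{i-2}, q_i = a_i*q_{i-1} + q_{i-2} with p_{-2}=0, p_{-1}=1, q_{-2}=1, q_{-1}=0:
  i=0: a_0=1, p_0 = 1*1 + 0 = 1, q_0 = 1*0 + 1 = 1.
  i=1: a_1=2, p_1 = 2*1 + 1 = 3, q_1 = 2*1 + 0 = 2.
  i=2: a_2=7, p_2 = 7*3 + 1 = 22, q_2 = 7*2 + 1 = 15.
  i=3: a_3=4, p_3 = 4*22 + 3 = 91, q_3 = 4*15 + 2 = 62.
  i=4: a_4=6, p_4 = 6*91 + 22 = 568, q_4 = 6*62 + 15 = 387.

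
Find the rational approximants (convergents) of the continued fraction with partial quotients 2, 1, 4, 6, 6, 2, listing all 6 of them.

Using the convergent recurrence p_i = a_i*p_{i-1} + p_{i-2}, q_i = a_i*q_{i-1} + q_{i-2} with p_{-2}=0, p_{-1}=1, q_{-2}=1, q_{-1}=0:
  i=0: a_0=2, p_0 = 2*1 + 0 = 2, q_0 = 2*0 + 1 = 1.
  i=1: a_1=1, p_1 = 1*2 + 1 = 3, q_1 = 1*1 + 0 = 1.
  i=2: a_2=4, p_2 = 4*3 + 2 = 14, q_2 = 4*1 + 1 = 5.
  i=3: a_3=6, p_3 = 6*14 + 3 = 87, q_3 = 6*5 + 1 = 31.
  i=4: a_4=6, p_4 = 6*87 + 14 = 536, q_4 = 6*31 + 5 = 191.
  i=5: a_5=2, p_5 = 2*536 + 87 = 1159, q_5 = 2*191 + 31 = 413.

2/1, 3/1, 14/5, 87/31, 536/191, 1159/413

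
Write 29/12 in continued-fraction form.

Run the Euclidean algorithm on 29 and 12; the successive quotients are the partial quotients a_0, a_1, ... (each step inverts the fractional part left over by the previous one):
  29 = 2*12 + 5, so a_0 = 2.
  12 = 2*5 + 2, so a_1 = 2.
  5 = 2*2 + 1, so a_2 = 2.
  2 = 2*1 + 0, so a_3 = 2.
The remainder reaches 0 after 4 divisions, so the expansion has 4 partial quotients, read off in order.

[2; 2, 2, 2]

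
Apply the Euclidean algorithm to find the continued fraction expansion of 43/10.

[4; 3, 3]

Run the Euclidean algorithm on 43 and 10; the successive quotients are the partial quotients a_0, a_1, ... (each step inverts the fractional part left over by the previous one):
  43 = 4*10 + 3, so a_0 = 4.
  10 = 3*3 + 1, so a_1 = 3.
  3 = 3*1 + 0, so a_2 = 3.
The remainder reaches 0 after 3 divisions, so the expansion has 3 partial quotients, read off in order.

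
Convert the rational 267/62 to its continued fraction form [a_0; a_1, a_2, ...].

Run the Euclidean algorithm on 267 and 62; the successive quotients are the partial quotients a_0, a_1, ... (each step inverts the fractional part left over by the previous one):
  267 = 4*62 + 19, so a_0 = 4.
  62 = 3*19 + 5, so a_1 = 3.
  19 = 3*5 + 4, so a_2 = 3.
  5 = 1*4 + 1, so a_3 = 1.
  4 = 4*1 + 0, so a_4 = 4.
The remainder reaches 0 after 5 divisions, so the expansion has 5 partial quotients, read off in order.

[4; 3, 3, 1, 4]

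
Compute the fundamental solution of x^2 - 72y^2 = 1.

First expand sqrt(72) as a continued fraction. With x_i = (sqrt(72) + m_i)/d_i and (m_0, d_0) = (0, 1): a_0 = floor(sqrt(72)) = 8, since 8^2 = 64 <= 72 < 81 = 9^2.
Iterate m_{i+1} = d_i*a_i - m_i, d_{i+1} = (72 - m_{i+1}^2)/d_i, a_{i+1} = floor((a_0 + m_{i+1})/d_{i+1}):
  m_1 = 1*8 - 0 = 8, d_1 = (72 - 8^2)/1 = 8/1 = 8, a_1 = floor((8 + 8)/8) = 2.
  m_2 = 8*2 - 8 = 8, d_2 = (72 - 8^2)/8 = 8/8 = 1, a_2 = floor((8 + 8)/1) = 16.
  m_3 = 1*16 - 8 = 8, d_3 = (72 - 8^2)/1 = 8/1 = 8: (m_3, d_3) = (m_1, d_1) = (8, 8), so from here the quotients repeat a_1, a_2; the period length is 2.
So sqrt(72) = [8; (2, 16)] with period length k = 2.
k is even, so the fundamental solution of x^2 - 72y^2 = 1 is (p_{k-1}, q_{k-1}) = (p_1, q_1); compute convergents through index 1.
Convergents (p_i = a_i*p_{i-1} + p_{i-2}, q_i = a_i*q_{i-1} + q_{i-2} with p_{-2}=0, p_{-1}=1, q_{-2}=1, q_{-1}=0):
  i=0: a_0=8, p_0 = 8*1 + 0 = 8, q_0 = 8*0 + 1 = 1.
  i=1: a_1=2, p_1 = 2*8 + 1 = 17, q_1 = 2*1 + 0 = 2.
Check: 17^2 - 72*2^2 = 289 - 288 = 1, so (x, y) = (17, 2) solves the equation, and by the theorem it is the least positive solution.

(x, y) = (17, 2)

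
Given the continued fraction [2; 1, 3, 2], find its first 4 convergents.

Using the convergent recurrence p_i = a_i*p_{i-1} + p_{i-2}, q_i = a_i*q_{i-1} + q_{i-2} with p_{-2}=0, p_{-1}=1, q_{-2}=1, q_{-1}=0:
  i=0: a_0=2, p_0 = 2*1 + 0 = 2, q_0 = 2*0 + 1 = 1.
  i=1: a_1=1, p_1 = 1*2 + 1 = 3, q_1 = 1*1 + 0 = 1.
  i=2: a_2=3, p_2 = 3*3 + 2 = 11, q_2 = 3*1 + 1 = 4.
  i=3: a_3=2, p_3 = 2*11 + 3 = 25, q_3 = 2*4 + 1 = 9.

2/1, 3/1, 11/4, 25/9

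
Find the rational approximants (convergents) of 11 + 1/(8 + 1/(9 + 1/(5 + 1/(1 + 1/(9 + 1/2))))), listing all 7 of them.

11/1, 89/8, 812/73, 4149/373, 4961/446, 48798/4387, 102557/9220

Using the convergent recurrence p_i = a_i*p_{i-1} + p_{i-2}, q_i = a_i*q_{i-1} + q_{i-2} with p_{-2}=0, p_{-1}=1, q_{-2}=1, q_{-1}=0:
  i=0: a_0=11, p_0 = 11*1 + 0 = 11, q_0 = 11*0 + 1 = 1.
  i=1: a_1=8, p_1 = 8*11 + 1 = 89, q_1 = 8*1 + 0 = 8.
  i=2: a_2=9, p_2 = 9*89 + 11 = 812, q_2 = 9*8 + 1 = 73.
  i=3: a_3=5, p_3 = 5*812 + 89 = 4149, q_3 = 5*73 + 8 = 373.
  i=4: a_4=1, p_4 = 1*4149 + 812 = 4961, q_4 = 1*373 + 73 = 446.
  i=5: a_5=9, p_5 = 9*4961 + 4149 = 48798, q_5 = 9*446 + 373 = 4387.
  i=6: a_6=2, p_6 = 2*48798 + 4961 = 102557, q_6 = 2*4387 + 446 = 9220.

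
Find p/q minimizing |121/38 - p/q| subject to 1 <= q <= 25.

Expand x = 121/38 as a continued fraction with the Euclidean algorithm:
  121 = 3*38 + 7, so a_0 = 3.
  38 = 5*7 + 3, so a_1 = 5.
  7 = 2*3 + 1, so a_2 = 2.
  3 = 3*1 + 0, so a_3 = 3.
so x = [3; 5, 2, 3].
Convergents (p_i = a_i*p_{i-1} + p_{i-2}, q_i = a_i*q_{i-1} + q_{i-2} with p_{-2}=0, p_{-1}=1, q_{-2}=1, q_{-1}=0), until the denominator exceeds 25:
  i=0: a_0=3, p_0 = 3*1 + 0 = 3, q_0 = 3*0 + 1 = 1.
  i=1: a_1=5, p_1 = 5*3 + 1 = 16, q_1 = 5*1 + 0 = 5.
  i=2: a_2=2, p_2 = 2*16 + 3 = 35, q_2 = 2*5 + 1 = 11.
  i=3: a_3=3, p_3 = 3*35 + 16 = 121, q_3 = 3*11 + 5 = 38.
q_3 = 38 > 25, so the last convergent with denominator <= 25 is p_2/q_2 = 35/11.
The closest fraction with denominator <= 25 is either p_2/q_2 or the intermediate fraction (k*p_2 + p_1)/(k*q_2 + q_1) with the largest k >= 1 whose denominator stays <= 25; these approach x as k grows, and every other convergent or intermediate fraction in range is farther away.
Largest k: floor((25 - q_1)/q_2) = floor((25 - 5)/11) = 1.
That gives (1*35 + 16)/(1*11 + 5) = 51/16.
Compare the errors: |x - 35/11| = |121*11 - 35*38|/(38*11) = 1/418, and |x - 51/16| = |121*16 - 51*38|/(38*16) = 2/608.
Cross-multiplying, 1*608 = 608 < 836 = 2*418, so 1/418 is smaller: the convergent 35/11 is closer to x than 51/16.

35/11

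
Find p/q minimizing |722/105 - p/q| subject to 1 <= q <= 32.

Expand x = 722/105 as a continued fraction with the Euclidean algorithm:
  722 = 6*105 + 92, so a_0 = 6.
  105 = 1*92 + 13, so a_1 = 1.
  92 = 7*13 + 1, so a_2 = 7.
  13 = 13*1 + 0, so a_3 = 13.
so x = [6; 1, 7, 13].
Convergents (p_i = a_i*p_{i-1} + p_{i-2}, q_i = a_i*q_{i-1} + q_{i-2} with p_{-2}=0, p_{-1}=1, q_{-2}=1, q_{-1}=0), until the denominator exceeds 32:
  i=0: a_0=6, p_0 = 6*1 + 0 = 6, q_0 = 6*0 + 1 = 1.
  i=1: a_1=1, p_1 = 1*6 + 1 = 7, q_1 = 1*1 + 0 = 1.
  i=2: a_2=7, p_2 = 7*7 + 6 = 55, q_2 = 7*1 + 1 = 8.
  i=3: a_3=13, p_3 = 13*55 + 7 = 722, q_3 = 13*8 + 1 = 105.
q_3 = 105 > 32, so the last convergent with denominator <= 32 is p_2/q_2 = 55/8.
The closest fraction with denominator <= 32 is either p_2/q_2 or the intermediate fraction (k*p_2 + p_1)/(k*q_2 + q_1) with the largest k >= 1 whose denominator stays <= 32; these approach x as k grows, and every other convergent or intermediate fraction in range is farther away.
Largest k: floor((32 - q_1)/q_2) = floor((32 - 1)/8) = 3.
That gives (3*55 + 7)/(3*8 + 1) = 172/25.
Compare the errors: |x - 55/8| = |722*8 - 55*105|/(105*8) = 1/840, and |x - 172/25| = |722*25 - 172*105|/(105*25) = 10/2625.
Cross-multiplying, 1*2625 = 2625 < 8400 = 10*840, so 1/840 is smaller: the convergent 55/8 is closer to x than 172/25.

55/8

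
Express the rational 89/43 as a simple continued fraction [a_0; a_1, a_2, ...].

[2; 14, 3]

Run the Euclidean algorithm on 89 and 43; the successive quotients are the partial quotients a_0, a_1, ... (each step inverts the fractional part left over by the previous one):
  89 = 2*43 + 3, so a_0 = 2.
  43 = 14*3 + 1, so a_1 = 14.
  3 = 3*1 + 0, so a_2 = 3.
The remainder reaches 0 after 3 divisions, so the expansion has 3 partial quotients, read off in order.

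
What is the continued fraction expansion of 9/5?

Run the Euclidean algorithm on 9 and 5; the successive quotients are the partial quotients a_0, a_1, ... (each step inverts the fractional part left over by the previous one):
  9 = 1*5 + 4, so a_0 = 1.
  5 = 1*4 + 1, so a_1 = 1.
  4 = 4*1 + 0, so a_2 = 4.
The remainder reaches 0 after 3 divisions, so the expansion has 3 partial quotients, read off in order.

[1; 1, 4]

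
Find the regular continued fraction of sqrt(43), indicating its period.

Write x_i = (sqrt(43) + m_i)/d_i with (m_0, d_0) = (0, 1). a_0 = floor(sqrt(43)) = 6, since 6^2 = 36 <= 43 < 49 = 7^2.
Iterate m_{i+1} = d_i*a_i - m_i, d_{i+1} = (43 - m_{i+1}^2)/d_i, a_{i+1} = floor((a_0 + m_{i+1})/d_{i+1}):
  m_1 = 1*6 - 0 = 6, d_1 = (43 - 6^2)/1 = 7/1 = 7, a_1 = floor((6 + 6)/7) = 1.
  m_2 = 7*1 - 6 = 1, d_2 = (43 - 1^2)/7 = 42/7 = 6, a_2 = floor((6 + 1)/6) = 1.
  m_3 = 6*1 - 1 = 5, d_3 = (43 - 5^2)/6 = 18/6 = 3, a_3 = floor((6 + 5)/3) = 3.
  m_4 = 3*3 - 5 = 4, d_4 = (43 - 4^2)/3 = 27/3 = 9, a_4 = floor((6 + 4)/9) = 1.
  m_5 = 9*1 - 4 = 5, d_5 = (43 - 5^2)/9 = 18/9 = 2, a_5 = floor((6 + 5)/2) = 5.
  m_6 = 2*5 - 5 = 5, d_6 = (43 - 5^2)/2 = 18/2 = 9, a_6 = floor((6 + 5)/9) = 1.
  m_7 = 9*1 - 5 = 4, d_7 = (43 - 4^2)/9 = 27/9 = 3, a_7 = floor((6 + 4)/3) = 3.
  m_8 = 3*3 - 4 = 5, d_8 = (43 - 5^2)/3 = 18/3 = 6, a_8 = floor((6 + 5)/6) = 1.
  m_9 = 6*1 - 5 = 1, d_9 = (43 - 1^2)/6 = 42/6 = 7, a_9 = floor((6 + 1)/7) = 1.
  m_10 = 7*1 - 1 = 6, d_10 = (43 - 6^2)/7 = 7/7 = 1, a_10 = floor((6 + 6)/1) = 12.
  m_11 = 1*12 - 6 = 6, d_11 = (43 - 6^2)/1 = 7/1 = 7: (m_11, d_11) = (m_1, d_1) = (6, 7), so from here the quotients repeat a_1, ..., a_10; the period length is 10.
Hence the expansion of sqrt(43) is a_0 = 6 followed by the repeating block 1, 1, 3, 1, 5, 1, 3, 1, 1, 12 (period 10).

[6; (1, 1, 3, 1, 5, 1, 3, 1, 1, 12)]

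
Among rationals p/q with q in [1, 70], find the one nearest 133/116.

Expand x = 133/116 as a continued fraction with the Euclidean algorithm:
  133 = 1*116 + 17, so a_0 = 1.
  116 = 6*17 + 14, so a_1 = 6.
  17 = 1*14 + 3, so a_2 = 1.
  14 = 4*3 + 2, so a_3 = 4.
  3 = 1*2 + 1, so a_4 = 1.
  2 = 2*1 + 0, so a_5 = 2.
so x = [1; 6, 1, 4, 1, 2].
Convergents (p_i = a_i*p_{i-1} + p_{i-2}, q_i = a_i*q_{i-1} + q_{i-2} with p_{-2}=0, p_{-1}=1, q_{-2}=1, q_{-1}=0), until the denominator exceeds 70:
  i=0: a_0=1, p_0 = 1*1 + 0 = 1, q_0 = 1*0 + 1 = 1.
  i=1: a_1=6, p_1 = 6*1 + 1 = 7, q_1 = 6*1 + 0 = 6.
  i=2: a_2=1, p_2 = 1*7 + 1 = 8, q_2 = 1*6 + 1 = 7.
  i=3: a_3=4, p_3 = 4*8 + 7 = 39, q_3 = 4*7 + 6 = 34.
  i=4: a_4=1, p_4 = 1*39 + 8 = 47, q_4 = 1*34 + 7 = 41.
  i=5: a_5=2, p_5 = 2*47 + 39 = 133, q_5 = 2*41 + 34 = 116.
q_5 = 116 > 70, so the last convergent with denominator <= 70 is p_4/q_4 = 47/41.
The closest fraction with denominator <= 70 is either p_4/q_4 or the intermediate fraction (k*p_4 + p_3)/(k*q_4 + q_3) with the largest k >= 1 whose denominator stays <= 70; these approach x as k grows, and every other convergent or intermediate fraction in range is farther away.
Largest k: floor((70 - q_3)/q_4) = floor((70 - 34)/41) = 0.
Since k = 0, no intermediate fraction beyond p_4/q_4 has denominator <= 70, so the convergent 47/41 is the closest (its error is |133*41 - 47*116|/(116*41) = 1/4756).

47/41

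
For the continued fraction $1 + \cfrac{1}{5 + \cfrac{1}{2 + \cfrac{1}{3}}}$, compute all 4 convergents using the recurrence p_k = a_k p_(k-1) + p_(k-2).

1/1, 6/5, 13/11, 45/38

Using the convergent recurrence p_i = a_i*p_{i-1} + p_{i-2}, q_i = a_i*q_{i-1} + q_{i-2} with p_{-2}=0, p_{-1}=1, q_{-2}=1, q_{-1}=0:
  i=0: a_0=1, p_0 = 1*1 + 0 = 1, q_0 = 1*0 + 1 = 1.
  i=1: a_1=5, p_1 = 5*1 + 1 = 6, q_1 = 5*1 + 0 = 5.
  i=2: a_2=2, p_2 = 2*6 + 1 = 13, q_2 = 2*5 + 1 = 11.
  i=3: a_3=3, p_3 = 3*13 + 6 = 45, q_3 = 3*11 + 5 = 38.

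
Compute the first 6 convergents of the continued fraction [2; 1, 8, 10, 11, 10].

Using the convergent recurrence p_i = a_i*p_{i-1} + p_{i-2}, q_i = a_i*q_{i-1} + q_{i-2} with p_{-2}=0, p_{-1}=1, q_{-2}=1, q_{-1}=0:
  i=0: a_0=2, p_0 = 2*1 + 0 = 2, q_0 = 2*0 + 1 = 1.
  i=1: a_1=1, p_1 = 1*2 + 1 = 3, q_1 = 1*1 + 0 = 1.
  i=2: a_2=8, p_2 = 8*3 + 2 = 26, q_2 = 8*1 + 1 = 9.
  i=3: a_3=10, p_3 = 10*26 + 3 = 263, q_3 = 10*9 + 1 = 91.
  i=4: a_4=11, p_4 = 11*263 + 26 = 2919, q_4 = 11*91 + 9 = 1010.
  i=5: a_5=10, p_5 = 10*2919 + 263 = 29453, q_5 = 10*1010 + 91 = 10191.

2/1, 3/1, 26/9, 263/91, 2919/1010, 29453/10191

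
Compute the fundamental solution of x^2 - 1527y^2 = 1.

First expand sqrt(1527) as a continued fraction. With x_i = (sqrt(1527) + m_i)/d_i and (m_0, d_0) = (0, 1): a_0 = floor(sqrt(1527)) = 39, since 39^2 = 1521 <= 1527 < 1600 = 40^2.
Iterate m_{i+1} = d_i*a_i - m_i, d_{i+1} = (1527 - m_{i+1}^2)/d_i, a_{i+1} = floor((a_0 + m_{i+1})/d_{i+1}):
  m_1 = 1*39 - 0 = 39, d_1 = (1527 - 39^2)/1 = 6/1 = 6, a_1 = floor((39 + 39)/6) = 13.
  m_2 = 6*13 - 39 = 39, d_2 = (1527 - 39^2)/6 = 6/6 = 1, a_2 = floor((39 + 39)/1) = 78.
  m_3 = 1*78 - 39 = 39, d_3 = (1527 - 39^2)/1 = 6/1 = 6: (m_3, d_3) = (m_1, d_1) = (39, 6), so from here the quotients repeat a_1, a_2; the period length is 2.
So sqrt(1527) = [39; (13, 78)] with period length k = 2.
k is even, so the fundamental solution of x^2 - 1527y^2 = 1 is (p_{k-1}, q_{k-1}) = (p_1, q_1); compute convergents through index 1.
Convergents (p_i = a_i*p_{i-1} + p_{i-2}, q_i = a_i*q_{i-1} + q_{i-2} with p_{-2}=0, p_{-1}=1, q_{-2}=1, q_{-1}=0):
  i=0: a_0=39, p_0 = 39*1 + 0 = 39, q_0 = 39*0 + 1 = 1.
  i=1: a_1=13, p_1 = 13*39 + 1 = 508, q_1 = 13*1 + 0 = 13.
Check: 508^2 - 1527*13^2 = 258064 - 258063 = 1, so (x, y) = (508, 13) solves the equation, and by the theorem it is the least positive solution.

(x, y) = (508, 13)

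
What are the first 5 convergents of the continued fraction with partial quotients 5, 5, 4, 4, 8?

5/1, 26/5, 109/21, 462/89, 3805/733

Using the convergent recurrence p_i = a_i*p_{i-1} + p_{i-2}, q_i = a_i*q_{i-1} + q_{i-2} with p_{-2}=0, p_{-1}=1, q_{-2}=1, q_{-1}=0:
  i=0: a_0=5, p_0 = 5*1 + 0 = 5, q_0 = 5*0 + 1 = 1.
  i=1: a_1=5, p_1 = 5*5 + 1 = 26, q_1 = 5*1 + 0 = 5.
  i=2: a_2=4, p_2 = 4*26 + 5 = 109, q_2 = 4*5 + 1 = 21.
  i=3: a_3=4, p_3 = 4*109 + 26 = 462, q_3 = 4*21 + 5 = 89.
  i=4: a_4=8, p_4 = 8*462 + 109 = 3805, q_4 = 8*89 + 21 = 733.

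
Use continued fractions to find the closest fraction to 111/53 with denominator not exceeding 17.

23/11

Expand x = 111/53 as a continued fraction with the Euclidean algorithm:
  111 = 2*53 + 5, so a_0 = 2.
  53 = 10*5 + 3, so a_1 = 10.
  5 = 1*3 + 2, so a_2 = 1.
  3 = 1*2 + 1, so a_3 = 1.
  2 = 2*1 + 0, so a_4 = 2.
so x = [2; 10, 1, 1, 2].
Convergents (p_i = a_i*p_{i-1} + p_{i-2}, q_i = a_i*q_{i-1} + q_{i-2} with p_{-2}=0, p_{-1}=1, q_{-2}=1, q_{-1}=0), until the denominator exceeds 17:
  i=0: a_0=2, p_0 = 2*1 + 0 = 2, q_0 = 2*0 + 1 = 1.
  i=1: a_1=10, p_1 = 10*2 + 1 = 21, q_1 = 10*1 + 0 = 10.
  i=2: a_2=1, p_2 = 1*21 + 2 = 23, q_2 = 1*10 + 1 = 11.
  i=3: a_3=1, p_3 = 1*23 + 21 = 44, q_3 = 1*11 + 10 = 21.
q_3 = 21 > 17, so the last convergent with denominator <= 17 is p_2/q_2 = 23/11.
The closest fraction with denominator <= 17 is either p_2/q_2 or the intermediate fraction (k*p_2 + p_1)/(k*q_2 + q_1) with the largest k >= 1 whose denominator stays <= 17; these approach x as k grows, and every other convergent or intermediate fraction in range is farther away.
Largest k: floor((17 - q_1)/q_2) = floor((17 - 10)/11) = 0.
Since k = 0, no intermediate fraction beyond p_2/q_2 has denominator <= 17, so the convergent 23/11 is the closest (its error is |111*11 - 23*53|/(53*11) = 2/583).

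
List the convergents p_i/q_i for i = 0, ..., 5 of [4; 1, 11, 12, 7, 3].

Using the convergent recurrence p_i = a_i*p_{i-1} + p_{i-2}, q_i = a_i*q_{i-1} + q_{i-2} with p_{-2}=0, p_{-1}=1, q_{-2}=1, q_{-1}=0:
  i=0: a_0=4, p_0 = 4*1 + 0 = 4, q_0 = 4*0 + 1 = 1.
  i=1: a_1=1, p_1 = 1*4 + 1 = 5, q_1 = 1*1 + 0 = 1.
  i=2: a_2=11, p_2 = 11*5 + 4 = 59, q_2 = 11*1 + 1 = 12.
  i=3: a_3=12, p_3 = 12*59 + 5 = 713, q_3 = 12*12 + 1 = 145.
  i=4: a_4=7, p_4 = 7*713 + 59 = 5050, q_4 = 7*145 + 12 = 1027.
  i=5: a_5=3, p_5 = 3*5050 + 713 = 15863, q_5 = 3*1027 + 145 = 3226.

4/1, 5/1, 59/12, 713/145, 5050/1027, 15863/3226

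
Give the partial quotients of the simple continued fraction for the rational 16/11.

[1; 2, 5]

Run the Euclidean algorithm on 16 and 11; the successive quotients are the partial quotients a_0, a_1, ... (each step inverts the fractional part left over by the previous one):
  16 = 1*11 + 5, so a_0 = 1.
  11 = 2*5 + 1, so a_1 = 2.
  5 = 5*1 + 0, so a_2 = 5.
The remainder reaches 0 after 3 divisions, so the expansion has 3 partial quotients, read off in order.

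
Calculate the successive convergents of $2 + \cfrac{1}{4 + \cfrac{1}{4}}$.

Using the convergent recurrence p_i = a_i*p_{i-1} + p_{i-2}, q_i = a_i*q_{i-1} + q_{i-2} with p_{-2}=0, p_{-1}=1, q_{-2}=1, q_{-1}=0:
  i=0: a_0=2, p_0 = 2*1 + 0 = 2, q_0 = 2*0 + 1 = 1.
  i=1: a_1=4, p_1 = 4*2 + 1 = 9, q_1 = 4*1 + 0 = 4.
  i=2: a_2=4, p_2 = 4*9 + 2 = 38, q_2 = 4*4 + 1 = 17.

2/1, 9/4, 38/17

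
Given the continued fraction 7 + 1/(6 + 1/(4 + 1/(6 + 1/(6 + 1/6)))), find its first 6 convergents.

7/1, 43/6, 179/25, 1117/156, 6881/961, 42403/5922

Using the convergent recurrence p_i = a_i*p_{i-1} + p_{i-2}, q_i = a_i*q_{i-1} + q_{i-2} with p_{-2}=0, p_{-1}=1, q_{-2}=1, q_{-1}=0:
  i=0: a_0=7, p_0 = 7*1 + 0 = 7, q_0 = 7*0 + 1 = 1.
  i=1: a_1=6, p_1 = 6*7 + 1 = 43, q_1 = 6*1 + 0 = 6.
  i=2: a_2=4, p_2 = 4*43 + 7 = 179, q_2 = 4*6 + 1 = 25.
  i=3: a_3=6, p_3 = 6*179 + 43 = 1117, q_3 = 6*25 + 6 = 156.
  i=4: a_4=6, p_4 = 6*1117 + 179 = 6881, q_4 = 6*156 + 25 = 961.
  i=5: a_5=6, p_5 = 6*6881 + 1117 = 42403, q_5 = 6*961 + 156 = 5922.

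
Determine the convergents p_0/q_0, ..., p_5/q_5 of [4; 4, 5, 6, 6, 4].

Using the convergent recurrence p_i = a_i*p_{i-1} + p_{i-2}, q_i = a_i*q_{i-1} + q_{i-2} with p_{-2}=0, p_{-1}=1, q_{-2}=1, q_{-1}=0:
  i=0: a_0=4, p_0 = 4*1 + 0 = 4, q_0 = 4*0 + 1 = 1.
  i=1: a_1=4, p_1 = 4*4 + 1 = 17, q_1 = 4*1 + 0 = 4.
  i=2: a_2=5, p_2 = 5*17 + 4 = 89, q_2 = 5*4 + 1 = 21.
  i=3: a_3=6, p_3 = 6*89 + 17 = 551, q_3 = 6*21 + 4 = 130.
  i=4: a_4=6, p_4 = 6*551 + 89 = 3395, q_4 = 6*130 + 21 = 801.
  i=5: a_5=4, p_5 = 4*3395 + 551 = 14131, q_5 = 4*801 + 130 = 3334.

4/1, 17/4, 89/21, 551/130, 3395/801, 14131/3334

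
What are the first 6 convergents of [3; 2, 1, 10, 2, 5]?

3/1, 7/2, 10/3, 107/32, 224/67, 1227/367

Using the convergent recurrence p_i = a_i*p_{i-1} + p_{i-2}, q_i = a_i*q_{i-1} + q_{i-2} with p_{-2}=0, p_{-1}=1, q_{-2}=1, q_{-1}=0:
  i=0: a_0=3, p_0 = 3*1 + 0 = 3, q_0 = 3*0 + 1 = 1.
  i=1: a_1=2, p_1 = 2*3 + 1 = 7, q_1 = 2*1 + 0 = 2.
  i=2: a_2=1, p_2 = 1*7 + 3 = 10, q_2 = 1*2 + 1 = 3.
  i=3: a_3=10, p_3 = 10*10 + 7 = 107, q_3 = 10*3 + 2 = 32.
  i=4: a_4=2, p_4 = 2*107 + 10 = 224, q_4 = 2*32 + 3 = 67.
  i=5: a_5=5, p_5 = 5*224 + 107 = 1227, q_5 = 5*67 + 32 = 367.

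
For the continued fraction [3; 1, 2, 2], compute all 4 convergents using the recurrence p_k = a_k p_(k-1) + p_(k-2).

Using the convergent recurrence p_i = a_i*p_{i-1} + p_{i-2}, q_i = a_i*q_{i-1} + q_{i-2} with p_{-2}=0, p_{-1}=1, q_{-2}=1, q_{-1}=0:
  i=0: a_0=3, p_0 = 3*1 + 0 = 3, q_0 = 3*0 + 1 = 1.
  i=1: a_1=1, p_1 = 1*3 + 1 = 4, q_1 = 1*1 + 0 = 1.
  i=2: a_2=2, p_2 = 2*4 + 3 = 11, q_2 = 2*1 + 1 = 3.
  i=3: a_3=2, p_3 = 2*11 + 4 = 26, q_3 = 2*3 + 1 = 7.

3/1, 4/1, 11/3, 26/7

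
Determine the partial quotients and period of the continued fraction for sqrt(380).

Write x_i = (sqrt(380) + m_i)/d_i with (m_0, d_0) = (0, 1). a_0 = floor(sqrt(380)) = 19, since 19^2 = 361 <= 380 < 400 = 20^2.
Iterate m_{i+1} = d_i*a_i - m_i, d_{i+1} = (380 - m_{i+1}^2)/d_i, a_{i+1} = floor((a_0 + m_{i+1})/d_{i+1}):
  m_1 = 1*19 - 0 = 19, d_1 = (380 - 19^2)/1 = 19/1 = 19, a_1 = floor((19 + 19)/19) = 2.
  m_2 = 19*2 - 19 = 19, d_2 = (380 - 19^2)/19 = 19/19 = 1, a_2 = floor((19 + 19)/1) = 38.
  m_3 = 1*38 - 19 = 19, d_3 = (380 - 19^2)/1 = 19/1 = 19: (m_3, d_3) = (m_1, d_1) = (19, 19), so from here the quotients repeat a_1, a_2; the period length is 2.
Hence the expansion of sqrt(380) is a_0 = 19 followed by the repeating block 2, 38 (period 2).

[19; (2, 38)]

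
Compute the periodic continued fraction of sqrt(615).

[24; (1, 3, 1, 48)]

Write x_i = (sqrt(615) + m_i)/d_i with (m_0, d_0) = (0, 1). a_0 = floor(sqrt(615)) = 24, since 24^2 = 576 <= 615 < 625 = 25^2.
Iterate m_{i+1} = d_i*a_i - m_i, d_{i+1} = (615 - m_{i+1}^2)/d_i, a_{i+1} = floor((a_0 + m_{i+1})/d_{i+1}):
  m_1 = 1*24 - 0 = 24, d_1 = (615 - 24^2)/1 = 39/1 = 39, a_1 = floor((24 + 24)/39) = 1.
  m_2 = 39*1 - 24 = 15, d_2 = (615 - 15^2)/39 = 390/39 = 10, a_2 = floor((24 + 15)/10) = 3.
  m_3 = 10*3 - 15 = 15, d_3 = (615 - 15^2)/10 = 390/10 = 39, a_3 = floor((24 + 15)/39) = 1.
  m_4 = 39*1 - 15 = 24, d_4 = (615 - 24^2)/39 = 39/39 = 1, a_4 = floor((24 + 24)/1) = 48.
  m_5 = 1*48 - 24 = 24, d_5 = (615 - 24^2)/1 = 39/1 = 39: (m_5, d_5) = (m_1, d_1) = (24, 39), so from here the quotients repeat a_1, ..., a_4; the period length is 4.
Hence the expansion of sqrt(615) is a_0 = 24 followed by the repeating block 1, 3, 1, 48 (period 4).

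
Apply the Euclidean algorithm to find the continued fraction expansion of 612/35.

Run the Euclidean algorithm on 612 and 35; the successive quotients are the partial quotients a_0, a_1, ... (each step inverts the fractional part left over by the previous one):
  612 = 17*35 + 17, so a_0 = 17.
  35 = 2*17 + 1, so a_1 = 2.
  17 = 17*1 + 0, so a_2 = 17.
The remainder reaches 0 after 3 divisions, so the expansion has 3 partial quotients, read off in order.

[17; 2, 17]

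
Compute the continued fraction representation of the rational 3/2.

Run the Euclidean algorithm on 3 and 2; the successive quotients are the partial quotients a_0, a_1, ... (each step inverts the fractional part left over by the previous one):
  3 = 1*2 + 1, so a_0 = 1.
  2 = 2*1 + 0, so a_1 = 2.
The remainder reaches 0 after 2 divisions, so the expansion has 2 partial quotients, read off in order.

[1; 2]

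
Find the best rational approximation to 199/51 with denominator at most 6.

Expand x = 199/51 as a continued fraction with the Euclidean algorithm:
  199 = 3*51 + 46, so a_0 = 3.
  51 = 1*46 + 5, so a_1 = 1.
  46 = 9*5 + 1, so a_2 = 9.
  5 = 5*1 + 0, so a_3 = 5.
so x = [3; 1, 9, 5].
Convergents (p_i = a_i*p_{i-1} + p_{i-2}, q_i = a_i*q_{i-1} + q_{i-2} with p_{-2}=0, p_{-1}=1, q_{-2}=1, q_{-1}=0), until the denominator exceeds 6:
  i=0: a_0=3, p_0 = 3*1 + 0 = 3, q_0 = 3*0 + 1 = 1.
  i=1: a_1=1, p_1 = 1*3 + 1 = 4, q_1 = 1*1 + 0 = 1.
  i=2: a_2=9, p_2 = 9*4 + 3 = 39, q_2 = 9*1 + 1 = 10.
q_2 = 10 > 6, so the last convergent with denominator <= 6 is p_1/q_1 = 4/1.
The closest fraction with denominator <= 6 is either p_1/q_1 or the intermediate fraction (k*p_1 + p_0)/(k*q_1 + q_0) with the largest k >= 1 whose denominator stays <= 6; these approach x as k grows, and every other convergent or intermediate fraction in range is farther away.
Largest k: floor((6 - q_0)/q_1) = floor((6 - 1)/1) = 5.
That gives (5*4 + 3)/(5*1 + 1) = 23/6.
Compare the errors: |x - 4/1| = |199*1 - 4*51|/(51*1) = 5/51, and |x - 23/6| = |199*6 - 23*51|/(51*6) = 21/306.
Cross-multiplying, 21*51 = 1071 < 1530 = 5*306, so 21/306 is smaller: the intermediate fraction 23/6 is closer to x than 4/1.

23/6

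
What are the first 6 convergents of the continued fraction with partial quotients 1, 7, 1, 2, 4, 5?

Using the convergent recurrence p_i = a_i*p_{i-1} + p_{i-2}, q_i = a_i*q_{i-1} + q_{i-2} with p_{-2}=0, p_{-1}=1, q_{-2}=1, q_{-1}=0:
  i=0: a_0=1, p_0 = 1*1 + 0 = 1, q_0 = 1*0 + 1 = 1.
  i=1: a_1=7, p_1 = 7*1 + 1 = 8, q_1 = 7*1 + 0 = 7.
  i=2: a_2=1, p_2 = 1*8 + 1 = 9, q_2 = 1*7 + 1 = 8.
  i=3: a_3=2, p_3 = 2*9 + 8 = 26, q_3 = 2*8 + 7 = 23.
  i=4: a_4=4, p_4 = 4*26 + 9 = 113, q_4 = 4*23 + 8 = 100.
  i=5: a_5=5, p_5 = 5*113 + 26 = 591, q_5 = 5*100 + 23 = 523.

1/1, 8/7, 9/8, 26/23, 113/100, 591/523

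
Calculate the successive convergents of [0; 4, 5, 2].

Using the convergent recurrence p_i = a_i*p_{i-1} + p_{i-2}, q_i = a_i*q_{i-1} + q_{i-2} with p_{-2}=0, p_{-1}=1, q_{-2}=1, q_{-1}=0:
  i=0: a_0=0, p_0 = 0*1 + 0 = 0, q_0 = 0*0 + 1 = 1.
  i=1: a_1=4, p_1 = 4*0 + 1 = 1, q_1 = 4*1 + 0 = 4.
  i=2: a_2=5, p_2 = 5*1 + 0 = 5, q_2 = 5*4 + 1 = 21.
  i=3: a_3=2, p_3 = 2*5 + 1 = 11, q_3 = 2*21 + 4 = 46.

0/1, 1/4, 5/21, 11/46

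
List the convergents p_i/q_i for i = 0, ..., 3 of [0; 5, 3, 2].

Using the convergent recurrence p_i = a_i*p_{i-1} + p_{i-2}, q_i = a_i*q_{i-1} + q_{i-2} with p_{-2}=0, p_{-1}=1, q_{-2}=1, q_{-1}=0:
  i=0: a_0=0, p_0 = 0*1 + 0 = 0, q_0 = 0*0 + 1 = 1.
  i=1: a_1=5, p_1 = 5*0 + 1 = 1, q_1 = 5*1 + 0 = 5.
  i=2: a_2=3, p_2 = 3*1 + 0 = 3, q_2 = 3*5 + 1 = 16.
  i=3: a_3=2, p_3 = 2*3 + 1 = 7, q_3 = 2*16 + 5 = 37.

0/1, 1/5, 3/16, 7/37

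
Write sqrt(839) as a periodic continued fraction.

Write x_i = (sqrt(839) + m_i)/d_i with (m_0, d_0) = (0, 1). a_0 = floor(sqrt(839)) = 28, since 28^2 = 784 <= 839 < 841 = 29^2.
Iterate m_{i+1} = d_i*a_i - m_i, d_{i+1} = (839 - m_{i+1}^2)/d_i, a_{i+1} = floor((a_0 + m_{i+1})/d_{i+1}):
  m_1 = 1*28 - 0 = 28, d_1 = (839 - 28^2)/1 = 55/1 = 55, a_1 = floor((28 + 28)/55) = 1.
  m_2 = 55*1 - 28 = 27, d_2 = (839 - 27^2)/55 = 110/55 = 2, a_2 = floor((28 + 27)/2) = 27.
  m_3 = 2*27 - 27 = 27, d_3 = (839 - 27^2)/2 = 110/2 = 55, a_3 = floor((28 + 27)/55) = 1.
  m_4 = 55*1 - 27 = 28, d_4 = (839 - 28^2)/55 = 55/55 = 1, a_4 = floor((28 + 28)/1) = 56.
  m_5 = 1*56 - 28 = 28, d_5 = (839 - 28^2)/1 = 55/1 = 55: (m_5, d_5) = (m_1, d_1) = (28, 55), so from here the quotients repeat a_1, ..., a_4; the period length is 4.
Hence the expansion of sqrt(839) is a_0 = 28 followed by the repeating block 1, 27, 1, 56 (period 4).

[28; (1, 27, 1, 56)]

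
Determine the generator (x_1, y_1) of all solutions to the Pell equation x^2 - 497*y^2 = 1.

(x, y) = (1201887, 53912)

First expand sqrt(497) as a continued fraction. With x_i = (sqrt(497) + m_i)/d_i and (m_0, d_0) = (0, 1): a_0 = floor(sqrt(497)) = 22, since 22^2 = 484 <= 497 < 529 = 23^2.
Iterate m_{i+1} = d_i*a_i - m_i, d_{i+1} = (497 - m_{i+1}^2)/d_i, a_{i+1} = floor((a_0 + m_{i+1})/d_{i+1}):
  m_1 = 1*22 - 0 = 22, d_1 = (497 - 22^2)/1 = 13/1 = 13, a_1 = floor((22 + 22)/13) = 3.
  m_2 = 13*3 - 22 = 17, d_2 = (497 - 17^2)/13 = 208/13 = 16, a_2 = floor((22 + 17)/16) = 2.
  m_3 = 16*2 - 17 = 15, d_3 = (497 - 15^2)/16 = 272/16 = 17, a_3 = floor((22 + 15)/17) = 2.
  m_4 = 17*2 - 15 = 19, d_4 = (497 - 19^2)/17 = 136/17 = 8, a_4 = floor((22 + 19)/8) = 5.
  m_5 = 8*5 - 19 = 21, d_5 = (497 - 21^2)/8 = 56/8 = 7, a_5 = floor((22 + 21)/7) = 6.
  m_6 = 7*6 - 21 = 21, d_6 = (497 - 21^2)/7 = 56/7 = 8, a_6 = floor((22 + 21)/8) = 5.
  m_7 = 8*5 - 21 = 19, d_7 = (497 - 19^2)/8 = 136/8 = 17, a_7 = floor((22 + 19)/17) = 2.
  m_8 = 17*2 - 19 = 15, d_8 = (497 - 15^2)/17 = 272/17 = 16, a_8 = floor((22 + 15)/16) = 2.
  m_9 = 16*2 - 15 = 17, d_9 = (497 - 17^2)/16 = 208/16 = 13, a_9 = floor((22 + 17)/13) = 3.
  m_10 = 13*3 - 17 = 22, d_10 = (497 - 22^2)/13 = 13/13 = 1, a_10 = floor((22 + 22)/1) = 44.
  m_11 = 1*44 - 22 = 22, d_11 = (497 - 22^2)/1 = 13/1 = 13: (m_11, d_11) = (m_1, d_1) = (22, 13), so from here the quotients repeat a_1, ..., a_10; the period length is 10.
So sqrt(497) = [22; (3, 2, 2, 5, 6, 5, 2, 2, 3, 44)] with period length k = 10.
k is even, so the fundamental solution of x^2 - 497y^2 = 1 is (p_{k-1}, q_{k-1}) = (p_9, q_9); compute convergents through index 9.
Convergents (p_i = a_i*p_{i-1} + p_{i-2}, q_i = a_i*q_{i-1} + q_{i-2} with p_{-2}=0, p_{-1}=1, q_{-2}=1, q_{-1}=0):
  i=0: a_0=22, p_0 = 22*1 + 0 = 22, q_0 = 22*0 + 1 = 1.
  i=1: a_1=3, p_1 = 3*22 + 1 = 67, q_1 = 3*1 + 0 = 3.
  i=2: a_2=2, p_2 = 2*67 + 22 = 156, q_2 = 2*3 + 1 = 7.
  i=3: a_3=2, p_3 = 2*156 + 67 = 379, q_3 = 2*7 + 3 = 17.
  i=4: a_4=5, p_4 = 5*379 + 156 = 2051, q_4 = 5*17 + 7 = 92.
  i=5: a_5=6, p_5 = 6*2051 + 379 = 12685, q_5 = 6*92 + 17 = 569.
  i=6: a_6=5, p_6 = 5*12685 + 2051 = 65476, q_6 = 5*569 + 92 = 2937.
  i=7: a_7=2, p_7 = 2*65476 + 12685 = 143637, q_7 = 2*2937 + 569 = 6443.
  i=8: a_8=2, p_8 = 2*143637 + 65476 = 352750, q_8 = 2*6443 + 2937 = 15823.
  i=9: a_9=3, p_9 = 3*352750 + 143637 = 1201887, q_9 = 3*15823 + 6443 = 53912.
Check: 1201887^2 - 497*53912^2 = 1444532360769 - 1444532360768 = 1, so (x, y) = (1201887, 53912) solves the equation, and by the theorem it is the least positive solution.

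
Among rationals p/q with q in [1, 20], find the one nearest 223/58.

50/13

Expand x = 223/58 as a continued fraction with the Euclidean algorithm:
  223 = 3*58 + 49, so a_0 = 3.
  58 = 1*49 + 9, so a_1 = 1.
  49 = 5*9 + 4, so a_2 = 5.
  9 = 2*4 + 1, so a_3 = 2.
  4 = 4*1 + 0, so a_4 = 4.
so x = [3; 1, 5, 2, 4].
Convergents (p_i = a_i*p_{i-1} + p_{i-2}, q_i = a_i*q_{i-1} + q_{i-2} with p_{-2}=0, p_{-1}=1, q_{-2}=1, q_{-1}=0), until the denominator exceeds 20:
  i=0: a_0=3, p_0 = 3*1 + 0 = 3, q_0 = 3*0 + 1 = 1.
  i=1: a_1=1, p_1 = 1*3 + 1 = 4, q_1 = 1*1 + 0 = 1.
  i=2: a_2=5, p_2 = 5*4 + 3 = 23, q_2 = 5*1 + 1 = 6.
  i=3: a_3=2, p_3 = 2*23 + 4 = 50, q_3 = 2*6 + 1 = 13.
  i=4: a_4=4, p_4 = 4*50 + 23 = 223, q_4 = 4*13 + 6 = 58.
q_4 = 58 > 20, so the last convergent with denominator <= 20 is p_3/q_3 = 50/13.
The closest fraction with denominator <= 20 is either p_3/q_3 or the intermediate fraction (k*p_3 + p_2)/(k*q_3 + q_2) with the largest k >= 1 whose denominator stays <= 20; these approach x as k grows, and every other convergent or intermediate fraction in range is farther away.
Largest k: floor((20 - q_2)/q_3) = floor((20 - 6)/13) = 1.
That gives (1*50 + 23)/(1*13 + 6) = 73/19.
Compare the errors: |x - 50/13| = |223*13 - 50*58|/(58*13) = 1/754, and |x - 73/19| = |223*19 - 73*58|/(58*19) = 3/1102.
Cross-multiplying, 1*1102 = 1102 < 2262 = 3*754, so 1/754 is smaller: the convergent 50/13 is closer to x than 73/19.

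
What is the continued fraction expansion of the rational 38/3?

[12; 1, 2]

Run the Euclidean algorithm on 38 and 3; the successive quotients are the partial quotients a_0, a_1, ... (each step inverts the fractional part left over by the previous one):
  38 = 12*3 + 2, so a_0 = 12.
  3 = 1*2 + 1, so a_1 = 1.
  2 = 2*1 + 0, so a_2 = 2.
The remainder reaches 0 after 3 divisions, so the expansion has 3 partial quotients, read off in order.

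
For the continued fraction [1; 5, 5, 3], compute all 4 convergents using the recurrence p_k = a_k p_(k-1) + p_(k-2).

Using the convergent recurrence p_i = a_i*p_{i-1} + p_{i-2}, q_i = a_i*q_{i-1} + q_{i-2} with p_{-2}=0, p_{-1}=1, q_{-2}=1, q_{-1}=0:
  i=0: a_0=1, p_0 = 1*1 + 0 = 1, q_0 = 1*0 + 1 = 1.
  i=1: a_1=5, p_1 = 5*1 + 1 = 6, q_1 = 5*1 + 0 = 5.
  i=2: a_2=5, p_2 = 5*6 + 1 = 31, q_2 = 5*5 + 1 = 26.
  i=3: a_3=3, p_3 = 3*31 + 6 = 99, q_3 = 3*26 + 5 = 83.

1/1, 6/5, 31/26, 99/83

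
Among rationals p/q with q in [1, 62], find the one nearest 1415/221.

Expand x = 1415/221 as a continued fraction with the Euclidean algorithm:
  1415 = 6*221 + 89, so a_0 = 6.
  221 = 2*89 + 43, so a_1 = 2.
  89 = 2*43 + 3, so a_2 = 2.
  43 = 14*3 + 1, so a_3 = 14.
  3 = 3*1 + 0, so a_4 = 3.
so x = [6; 2, 2, 14, 3].
Convergents (p_i = a_i*p_{i-1} + p_{i-2}, q_i = a_i*q_{i-1} + q_{i-2} with p_{-2}=0, p_{-1}=1, q_{-2}=1, q_{-1}=0), until the denominator exceeds 62:
  i=0: a_0=6, p_0 = 6*1 + 0 = 6, q_0 = 6*0 + 1 = 1.
  i=1: a_1=2, p_1 = 2*6 + 1 = 13, q_1 = 2*1 + 0 = 2.
  i=2: a_2=2, p_2 = 2*13 + 6 = 32, q_2 = 2*2 + 1 = 5.
  i=3: a_3=14, p_3 = 14*32 + 13 = 461, q_3 = 14*5 + 2 = 72.
q_3 = 72 > 62, so the last convergent with denominator <= 62 is p_2/q_2 = 32/5.
The closest fraction with denominator <= 62 is either p_2/q_2 or the intermediate fraction (k*p_2 + p_1)/(k*q_2 + q_1) with the largest k >= 1 whose denominator stays <= 62; these approach x as k grows, and every other convergent or intermediate fraction in range is farther away.
Largest k: floor((62 - q_1)/q_2) = floor((62 - 2)/5) = 12.
That gives (12*32 + 13)/(12*5 + 2) = 397/62.
Compare the errors: |x - 32/5| = |1415*5 - 32*221|/(221*5) = 3/1105, and |x - 397/62| = |1415*62 - 397*221|/(221*62) = 7/13702.
Cross-multiplying, 7*1105 = 7735 < 41106 = 3*13702, so 7/13702 is smaller: the intermediate fraction 397/62 is closer to x than 32/5.

397/62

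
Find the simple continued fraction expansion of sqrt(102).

Write x_i = (sqrt(102) + m_i)/d_i with (m_0, d_0) = (0, 1). a_0 = floor(sqrt(102)) = 10, since 10^2 = 100 <= 102 < 121 = 11^2.
Iterate m_{i+1} = d_i*a_i - m_i, d_{i+1} = (102 - m_{i+1}^2)/d_i, a_{i+1} = floor((a_0 + m_{i+1})/d_{i+1}):
  m_1 = 1*10 - 0 = 10, d_1 = (102 - 10^2)/1 = 2/1 = 2, a_1 = floor((10 + 10)/2) = 10.
  m_2 = 2*10 - 10 = 10, d_2 = (102 - 10^2)/2 = 2/2 = 1, a_2 = floor((10 + 10)/1) = 20.
  m_3 = 1*20 - 10 = 10, d_3 = (102 - 10^2)/1 = 2/1 = 2: (m_3, d_3) = (m_1, d_1) = (10, 2), so from here the quotients repeat a_1, a_2; the period length is 2.
Hence the expansion of sqrt(102) is a_0 = 10 followed by the repeating block 10, 20 (period 2).

[10; (10, 20)]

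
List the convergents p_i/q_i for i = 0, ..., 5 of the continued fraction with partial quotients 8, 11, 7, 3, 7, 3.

8/1, 89/11, 631/78, 1982/245, 14505/1793, 45497/5624

Using the convergent recurrence p_i = a_i*p_{i-1} + p_{i-2}, q_i = a_i*q_{i-1} + q_{i-2} with p_{-2}=0, p_{-1}=1, q_{-2}=1, q_{-1}=0:
  i=0: a_0=8, p_0 = 8*1 + 0 = 8, q_0 = 8*0 + 1 = 1.
  i=1: a_1=11, p_1 = 11*8 + 1 = 89, q_1 = 11*1 + 0 = 11.
  i=2: a_2=7, p_2 = 7*89 + 8 = 631, q_2 = 7*11 + 1 = 78.
  i=3: a_3=3, p_3 = 3*631 + 89 = 1982, q_3 = 3*78 + 11 = 245.
  i=4: a_4=7, p_4 = 7*1982 + 631 = 14505, q_4 = 7*245 + 78 = 1793.
  i=5: a_5=3, p_5 = 3*14505 + 1982 = 45497, q_5 = 3*1793 + 245 = 5624.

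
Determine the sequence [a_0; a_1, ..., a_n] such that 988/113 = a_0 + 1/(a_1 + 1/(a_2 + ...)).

[8; 1, 2, 1, 8, 1, 2]

Run the Euclidean algorithm on 988 and 113; the successive quotients are the partial quotients a_0, a_1, ... (each step inverts the fractional part left over by the previous one):
  988 = 8*113 + 84, so a_0 = 8.
  113 = 1*84 + 29, so a_1 = 1.
  84 = 2*29 + 26, so a_2 = 2.
  29 = 1*26 + 3, so a_3 = 1.
  26 = 8*3 + 2, so a_4 = 8.
  3 = 1*2 + 1, so a_5 = 1.
  2 = 2*1 + 0, so a_6 = 2.
The remainder reaches 0 after 7 divisions, so the expansion has 7 partial quotients, read off in order.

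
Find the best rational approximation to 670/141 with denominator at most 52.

Expand x = 670/141 as a continued fraction with the Euclidean algorithm:
  670 = 4*141 + 106, so a_0 = 4.
  141 = 1*106 + 35, so a_1 = 1.
  106 = 3*35 + 1, so a_2 = 3.
  35 = 35*1 + 0, so a_3 = 35.
so x = [4; 1, 3, 35].
Convergents (p_i = a_i*p_{i-1} + p_{i-2}, q_i = a_i*q_{i-1} + q_{i-2} with p_{-2}=0, p_{-1}=1, q_{-2}=1, q_{-1}=0), until the denominator exceeds 52:
  i=0: a_0=4, p_0 = 4*1 + 0 = 4, q_0 = 4*0 + 1 = 1.
  i=1: a_1=1, p_1 = 1*4 + 1 = 5, q_1 = 1*1 + 0 = 1.
  i=2: a_2=3, p_2 = 3*5 + 4 = 19, q_2 = 3*1 + 1 = 4.
  i=3: a_3=35, p_3 = 35*19 + 5 = 670, q_3 = 35*4 + 1 = 141.
q_3 = 141 > 52, so the last convergent with denominator <= 52 is p_2/q_2 = 19/4.
The closest fraction with denominator <= 52 is either p_2/q_2 or the intermediate fraction (k*p_2 + p_1)/(k*q_2 + q_1) with the largest k >= 1 whose denominator stays <= 52; these approach x as k grows, and every other convergent or intermediate fraction in range is farther away.
Largest k: floor((52 - q_1)/q_2) = floor((52 - 1)/4) = 12.
That gives (12*19 + 5)/(12*4 + 1) = 233/49.
Compare the errors: |x - 19/4| = |670*4 - 19*141|/(141*4) = 1/564, and |x - 233/49| = |670*49 - 233*141|/(141*49) = 23/6909.
Cross-multiplying, 1*6909 = 6909 < 12972 = 23*564, so 1/564 is smaller: the convergent 19/4 is closer to x than 233/49.

19/4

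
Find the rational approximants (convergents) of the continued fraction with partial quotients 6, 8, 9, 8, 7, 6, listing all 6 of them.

6/1, 49/8, 447/73, 3625/592, 25822/4217, 158557/25894

Using the convergent recurrence p_i = a_i*p_{i-1} + p_{i-2}, q_i = a_i*q_{i-1} + q_{i-2} with p_{-2}=0, p_{-1}=1, q_{-2}=1, q_{-1}=0:
  i=0: a_0=6, p_0 = 6*1 + 0 = 6, q_0 = 6*0 + 1 = 1.
  i=1: a_1=8, p_1 = 8*6 + 1 = 49, q_1 = 8*1 + 0 = 8.
  i=2: a_2=9, p_2 = 9*49 + 6 = 447, q_2 = 9*8 + 1 = 73.
  i=3: a_3=8, p_3 = 8*447 + 49 = 3625, q_3 = 8*73 + 8 = 592.
  i=4: a_4=7, p_4 = 7*3625 + 447 = 25822, q_4 = 7*592 + 73 = 4217.
  i=5: a_5=6, p_5 = 6*25822 + 3625 = 158557, q_5 = 6*4217 + 592 = 25894.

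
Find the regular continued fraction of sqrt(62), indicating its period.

[7; (1, 6, 1, 14)]

Write x_i = (sqrt(62) + m_i)/d_i with (m_0, d_0) = (0, 1). a_0 = floor(sqrt(62)) = 7, since 7^2 = 49 <= 62 < 64 = 8^2.
Iterate m_{i+1} = d_i*a_i - m_i, d_{i+1} = (62 - m_{i+1}^2)/d_i, a_{i+1} = floor((a_0 + m_{i+1})/d_{i+1}):
  m_1 = 1*7 - 0 = 7, d_1 = (62 - 7^2)/1 = 13/1 = 13, a_1 = floor((7 + 7)/13) = 1.
  m_2 = 13*1 - 7 = 6, d_2 = (62 - 6^2)/13 = 26/13 = 2, a_2 = floor((7 + 6)/2) = 6.
  m_3 = 2*6 - 6 = 6, d_3 = (62 - 6^2)/2 = 26/2 = 13, a_3 = floor((7 + 6)/13) = 1.
  m_4 = 13*1 - 6 = 7, d_4 = (62 - 7^2)/13 = 13/13 = 1, a_4 = floor((7 + 7)/1) = 14.
  m_5 = 1*14 - 7 = 7, d_5 = (62 - 7^2)/1 = 13/1 = 13: (m_5, d_5) = (m_1, d_1) = (7, 13), so from here the quotients repeat a_1, ..., a_4; the period length is 4.
Hence the expansion of sqrt(62) is a_0 = 7 followed by the repeating block 1, 6, 1, 14 (period 4).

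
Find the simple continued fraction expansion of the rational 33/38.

Run the Euclidean algorithm on 33 and 38; the successive quotients are the partial quotients a_0, a_1, ... (each step inverts the fractional part left over by the previous one):
  33 = 0*38 + 33, so a_0 = 0.
  38 = 1*33 + 5, so a_1 = 1.
  33 = 6*5 + 3, so a_2 = 6.
  5 = 1*3 + 2, so a_3 = 1.
  3 = 1*2 + 1, so a_4 = 1.
  2 = 2*1 + 0, so a_5 = 2.
The remainder reaches 0 after 6 divisions, so the expansion has 6 partial quotients, read off in order.

[0; 1, 6, 1, 1, 2]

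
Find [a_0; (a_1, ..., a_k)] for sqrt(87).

[9; (3, 18)]

Write x_i = (sqrt(87) + m_i)/d_i with (m_0, d_0) = (0, 1). a_0 = floor(sqrt(87)) = 9, since 9^2 = 81 <= 87 < 100 = 10^2.
Iterate m_{i+1} = d_i*a_i - m_i, d_{i+1} = (87 - m_{i+1}^2)/d_i, a_{i+1} = floor((a_0 + m_{i+1})/d_{i+1}):
  m_1 = 1*9 - 0 = 9, d_1 = (87 - 9^2)/1 = 6/1 = 6, a_1 = floor((9 + 9)/6) = 3.
  m_2 = 6*3 - 9 = 9, d_2 = (87 - 9^2)/6 = 6/6 = 1, a_2 = floor((9 + 9)/1) = 18.
  m_3 = 1*18 - 9 = 9, d_3 = (87 - 9^2)/1 = 6/1 = 6: (m_3, d_3) = (m_1, d_1) = (9, 6), so from here the quotients repeat a_1, a_2; the period length is 2.
Hence the expansion of sqrt(87) is a_0 = 9 followed by the repeating block 3, 18 (period 2).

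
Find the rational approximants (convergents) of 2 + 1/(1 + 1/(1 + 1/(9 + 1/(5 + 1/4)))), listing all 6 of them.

Using the convergent recurrence p_i = a_i*p_{i-1} + p_{i-2}, q_i = a_i*q_{i-1} + q_{i-2} with p_{-2}=0, p_{-1}=1, q_{-2}=1, q_{-1}=0:
  i=0: a_0=2, p_0 = 2*1 + 0 = 2, q_0 = 2*0 + 1 = 1.
  i=1: a_1=1, p_1 = 1*2 + 1 = 3, q_1 = 1*1 + 0 = 1.
  i=2: a_2=1, p_2 = 1*3 + 2 = 5, q_2 = 1*1 + 1 = 2.
  i=3: a_3=9, p_3 = 9*5 + 3 = 48, q_3 = 9*2 + 1 = 19.
  i=4: a_4=5, p_4 = 5*48 + 5 = 245, q_4 = 5*19 + 2 = 97.
  i=5: a_5=4, p_5 = 4*245 + 48 = 1028, q_5 = 4*97 + 19 = 407.

2/1, 3/1, 5/2, 48/19, 245/97, 1028/407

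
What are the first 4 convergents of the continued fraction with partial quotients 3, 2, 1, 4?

Using the convergent recurrence p_i = a_i*p_{i-1} + p_{i-2}, q_i = a_i*q_{i-1} + q_{i-2} with p_{-2}=0, p_{-1}=1, q_{-2}=1, q_{-1}=0:
  i=0: a_0=3, p_0 = 3*1 + 0 = 3, q_0 = 3*0 + 1 = 1.
  i=1: a_1=2, p_1 = 2*3 + 1 = 7, q_1 = 2*1 + 0 = 2.
  i=2: a_2=1, p_2 = 1*7 + 3 = 10, q_2 = 1*2 + 1 = 3.
  i=3: a_3=4, p_3 = 4*10 + 7 = 47, q_3 = 4*3 + 2 = 14.

3/1, 7/2, 10/3, 47/14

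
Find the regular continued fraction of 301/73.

Run the Euclidean algorithm on 301 and 73; the successive quotients are the partial quotients a_0, a_1, ... (each step inverts the fractional part left over by the previous one):
  301 = 4*73 + 9, so a_0 = 4.
  73 = 8*9 + 1, so a_1 = 8.
  9 = 9*1 + 0, so a_2 = 9.
The remainder reaches 0 after 3 divisions, so the expansion has 3 partial quotients, read off in order.

[4; 8, 9]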